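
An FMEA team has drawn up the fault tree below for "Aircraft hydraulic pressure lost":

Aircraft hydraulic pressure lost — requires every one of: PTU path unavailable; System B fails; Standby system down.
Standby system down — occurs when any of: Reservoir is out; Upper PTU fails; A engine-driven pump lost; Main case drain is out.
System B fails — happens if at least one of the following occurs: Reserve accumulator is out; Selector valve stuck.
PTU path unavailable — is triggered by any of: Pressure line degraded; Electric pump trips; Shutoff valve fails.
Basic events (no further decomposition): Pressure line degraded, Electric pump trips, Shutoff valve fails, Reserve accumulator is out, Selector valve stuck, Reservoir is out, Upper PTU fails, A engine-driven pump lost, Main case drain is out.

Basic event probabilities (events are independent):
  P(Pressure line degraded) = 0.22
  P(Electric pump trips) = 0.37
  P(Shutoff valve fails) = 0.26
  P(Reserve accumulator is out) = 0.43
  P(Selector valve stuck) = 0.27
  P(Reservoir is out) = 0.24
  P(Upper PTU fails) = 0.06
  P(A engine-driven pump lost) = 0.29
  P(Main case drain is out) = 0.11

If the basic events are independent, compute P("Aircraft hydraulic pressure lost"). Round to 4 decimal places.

P(PTU path unavailable) [OR] = 1 − (1−0.22) × (1−0.37) × (1−0.26) = 0.636364
P(System B fails) [OR] = 1 − (1−0.43) × (1−0.27) = 0.583900
P(Standby system down) [OR] = 1 − (1−0.24) × (1−0.06) × (1−0.29) × (1−0.11) = 0.548571
P(Aircraft hydraulic pressure lost) [AND] = 0.636364 × 0.583900 × 0.548571 = 0.203834
Rounded to 4 decimal places: P(Aircraft hydraulic pressure lost) ≈ 0.2038.

0.2038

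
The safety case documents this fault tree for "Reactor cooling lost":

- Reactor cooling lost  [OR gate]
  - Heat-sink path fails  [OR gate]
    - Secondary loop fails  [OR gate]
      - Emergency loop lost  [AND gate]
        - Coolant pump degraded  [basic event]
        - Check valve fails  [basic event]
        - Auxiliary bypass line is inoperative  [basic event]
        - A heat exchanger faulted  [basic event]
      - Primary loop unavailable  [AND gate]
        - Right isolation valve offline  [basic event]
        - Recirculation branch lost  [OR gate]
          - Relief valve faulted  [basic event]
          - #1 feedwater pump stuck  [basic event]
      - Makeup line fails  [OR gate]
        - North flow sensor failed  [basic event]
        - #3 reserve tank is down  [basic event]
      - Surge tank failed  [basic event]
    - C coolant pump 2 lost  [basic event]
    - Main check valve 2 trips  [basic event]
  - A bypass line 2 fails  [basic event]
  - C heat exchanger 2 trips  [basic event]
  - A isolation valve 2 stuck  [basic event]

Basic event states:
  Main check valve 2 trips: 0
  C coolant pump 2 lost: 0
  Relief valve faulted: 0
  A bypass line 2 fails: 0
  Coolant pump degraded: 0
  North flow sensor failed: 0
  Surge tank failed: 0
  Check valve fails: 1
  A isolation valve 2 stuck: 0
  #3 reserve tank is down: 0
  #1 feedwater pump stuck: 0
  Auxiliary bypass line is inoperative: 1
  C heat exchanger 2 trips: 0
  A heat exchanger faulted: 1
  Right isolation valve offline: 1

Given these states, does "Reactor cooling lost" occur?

No

Emergency loop lost [AND]: Coolant pump degraded=not, Check valve fails=occurs, Auxiliary bypass line is inoperative=occurs, A heat exchanger faulted=occurs → not all inputs occur → does not occur.
Recirculation branch lost [OR]: Relief valve faulted=not, #1 feedwater pump stuck=not → no input occurs → does not occur.
Primary loop unavailable [AND]: Right isolation valve offline=occurs, Recirculation branch lost=not → not all inputs occur → does not occur.
Makeup line fails [OR]: North flow sensor failed=not, #3 reserve tank is down=not → no input occurs → does not occur.
Secondary loop fails [OR]: Emergency loop lost=not, Primary loop unavailable=not, Makeup line fails=not, Surge tank failed=not → no input occurs → does not occur.
Heat-sink path fails [OR]: Secondary loop fails=not, C coolant pump 2 lost=not, Main check valve 2 trips=not → no input occurs → does not occur.
Reactor cooling lost [OR]: Heat-sink path fails=not, A bypass line 2 fails=not, C heat exchanger 2 trips=not, A isolation valve 2 stuck=not → no input occurs → does not occur.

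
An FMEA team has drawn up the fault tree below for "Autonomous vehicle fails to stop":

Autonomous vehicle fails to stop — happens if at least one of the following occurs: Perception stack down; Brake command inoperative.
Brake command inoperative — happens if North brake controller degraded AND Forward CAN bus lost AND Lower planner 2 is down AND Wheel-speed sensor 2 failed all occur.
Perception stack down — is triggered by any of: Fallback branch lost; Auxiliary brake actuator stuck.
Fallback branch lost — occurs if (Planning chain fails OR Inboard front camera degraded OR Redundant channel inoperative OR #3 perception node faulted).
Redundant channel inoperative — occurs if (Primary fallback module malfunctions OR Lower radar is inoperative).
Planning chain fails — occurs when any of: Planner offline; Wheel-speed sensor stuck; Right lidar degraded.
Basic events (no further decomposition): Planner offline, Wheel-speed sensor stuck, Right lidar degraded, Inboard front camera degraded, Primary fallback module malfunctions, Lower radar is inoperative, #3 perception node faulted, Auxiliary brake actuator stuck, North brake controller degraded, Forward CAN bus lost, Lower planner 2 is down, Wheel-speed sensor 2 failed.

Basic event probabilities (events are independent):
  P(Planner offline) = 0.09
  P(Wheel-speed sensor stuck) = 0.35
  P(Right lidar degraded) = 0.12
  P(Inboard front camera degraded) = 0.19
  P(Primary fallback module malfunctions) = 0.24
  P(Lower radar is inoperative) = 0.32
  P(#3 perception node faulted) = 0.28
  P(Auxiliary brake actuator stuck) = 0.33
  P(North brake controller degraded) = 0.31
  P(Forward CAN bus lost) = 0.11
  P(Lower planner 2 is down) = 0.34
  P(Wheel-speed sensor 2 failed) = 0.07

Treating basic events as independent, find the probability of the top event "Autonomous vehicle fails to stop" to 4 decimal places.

P(Planning chain fails) [OR] = 1 − (1−0.09) × (1−0.35) × (1−0.12) = 0.479480
P(Redundant channel inoperative) [OR] = 1 − (1−0.24) × (1−0.32) = 0.483200
P(Fallback branch lost) [OR] = 1 − (1−0.479480) × (1−0.19) × (1−0.483200) × (1−0.28) = 0.843116
P(Perception stack down) [OR] = 1 − (1−0.843116) × (1−0.33) = 0.894888
P(Brake command inoperative) [AND] = 0.31 × 0.11 × 0.34 × 0.07 = 0.000812
P(Autonomous vehicle fails to stop) [OR] = 1 − (1−0.894888) × (1−0.000812) = 0.894973
Rounded to 4 decimal places: P(Autonomous vehicle fails to stop) ≈ 0.8950.

0.8950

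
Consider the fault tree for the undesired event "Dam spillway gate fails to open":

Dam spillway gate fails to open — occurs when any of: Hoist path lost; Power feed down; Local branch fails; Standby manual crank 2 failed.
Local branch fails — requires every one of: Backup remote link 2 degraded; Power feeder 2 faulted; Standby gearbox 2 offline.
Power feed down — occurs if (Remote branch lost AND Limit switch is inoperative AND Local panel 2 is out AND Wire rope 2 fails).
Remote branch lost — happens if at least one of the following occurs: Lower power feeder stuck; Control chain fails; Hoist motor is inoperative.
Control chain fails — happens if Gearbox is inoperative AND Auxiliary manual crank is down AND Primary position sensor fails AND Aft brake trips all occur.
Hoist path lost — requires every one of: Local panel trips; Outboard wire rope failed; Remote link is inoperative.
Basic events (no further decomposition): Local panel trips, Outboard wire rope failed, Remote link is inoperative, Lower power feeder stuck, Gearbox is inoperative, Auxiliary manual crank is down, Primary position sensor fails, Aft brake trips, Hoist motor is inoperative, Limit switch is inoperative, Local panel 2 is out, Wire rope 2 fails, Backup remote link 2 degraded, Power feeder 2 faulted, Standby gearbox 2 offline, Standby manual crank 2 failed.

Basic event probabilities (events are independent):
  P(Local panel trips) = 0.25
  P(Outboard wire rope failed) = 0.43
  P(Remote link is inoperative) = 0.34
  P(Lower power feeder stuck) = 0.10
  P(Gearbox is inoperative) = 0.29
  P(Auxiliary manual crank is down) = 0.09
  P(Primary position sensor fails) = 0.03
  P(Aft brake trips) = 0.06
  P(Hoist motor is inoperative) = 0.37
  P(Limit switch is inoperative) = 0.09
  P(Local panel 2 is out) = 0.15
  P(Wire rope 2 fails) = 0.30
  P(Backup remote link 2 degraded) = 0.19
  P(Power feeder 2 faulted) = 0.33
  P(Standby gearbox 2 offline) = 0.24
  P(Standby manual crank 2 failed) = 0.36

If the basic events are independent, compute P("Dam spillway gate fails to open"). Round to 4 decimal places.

0.3937

P(Hoist path lost) [AND] = 0.25 × 0.43 × 0.34 = 0.036550
P(Control chain fails) [AND] = 0.29 × 0.09 × 0.03 × 0.06 = 0.000047
P(Remote branch lost) [OR] = 1 − (1−0.10) × (1−0.000047) × (1−0.37) = 0.433027
P(Power feed down) [AND] = 0.433027 × 0.09 × 0.15 × 0.30 = 0.001754
P(Local branch fails) [AND] = 0.19 × 0.33 × 0.24 = 0.015048
P(Dam spillway gate fails to open) [OR] = 1 − (1−0.036550) × (1−0.001754) × (1−0.015048) × (1−0.36) = 0.393736
Rounded to 4 decimal places: P(Dam spillway gate fails to open) ≈ 0.3937.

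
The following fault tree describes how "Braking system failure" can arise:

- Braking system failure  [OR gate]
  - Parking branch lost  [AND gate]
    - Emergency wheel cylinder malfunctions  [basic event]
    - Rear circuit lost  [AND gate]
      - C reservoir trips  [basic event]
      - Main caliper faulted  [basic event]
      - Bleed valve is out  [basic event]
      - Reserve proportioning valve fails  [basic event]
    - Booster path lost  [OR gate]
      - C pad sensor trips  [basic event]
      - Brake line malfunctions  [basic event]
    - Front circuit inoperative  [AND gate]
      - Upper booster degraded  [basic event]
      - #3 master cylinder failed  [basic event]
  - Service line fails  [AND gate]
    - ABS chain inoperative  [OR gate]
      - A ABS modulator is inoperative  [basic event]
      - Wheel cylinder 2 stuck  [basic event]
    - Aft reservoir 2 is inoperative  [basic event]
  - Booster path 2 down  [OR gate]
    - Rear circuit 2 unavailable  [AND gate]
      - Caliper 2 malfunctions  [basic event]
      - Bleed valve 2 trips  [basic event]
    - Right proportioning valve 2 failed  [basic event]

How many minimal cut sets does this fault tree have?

Rear circuit lost [AND]: one cut set from each child combined → 1 × 1 × 1 × 1 = 1 cut set(s).
Booster path lost [OR]: union of children's cut sets → 2 cut set(s).
Front circuit inoperative [AND]: one cut set from each child combined → 1 × 1 = 1 cut set(s).
Parking branch lost [AND]: one cut set from each child combined → 1 × 1 × 2 × 1 = 2 cut set(s).
ABS chain inoperative [OR]: union of children's cut sets → 2 cut set(s).
Service line fails [AND]: one cut set from each child combined → 2 × 1 = 2 cut set(s).
Rear circuit 2 unavailable [AND]: one cut set from each child combined → 1 × 1 = 1 cut set(s).
Booster path 2 down [OR]: union of children's cut sets → 2 cut set(s).
Braking system failure [OR]: union of children's cut sets → 6 cut set(s).
Minimal cut sets: {#3 master cylinder failed, Bleed valve is out, C pad sensor trips, C reservoir trips, Emergency wheel cylinder malfunctions, Main caliper faulted, Reserve proportioning valve fails, Upper booster degraded}; {#3 master cylinder failed, Bleed valve is out, Brake line malfunctions, C reservoir trips, Emergency wheel cylinder malfunctions, Main caliper faulted, Reserve proportioning valve fails, Upper booster degraded}; {A ABS modulator is inoperative, Aft reservoir 2 is inoperative}; {Aft reservoir 2 is inoperative, Wheel cylinder 2 stuck}; {Bleed valve 2 trips, Caliper 2 malfunctions}; {Right proportioning valve 2 failed}.

6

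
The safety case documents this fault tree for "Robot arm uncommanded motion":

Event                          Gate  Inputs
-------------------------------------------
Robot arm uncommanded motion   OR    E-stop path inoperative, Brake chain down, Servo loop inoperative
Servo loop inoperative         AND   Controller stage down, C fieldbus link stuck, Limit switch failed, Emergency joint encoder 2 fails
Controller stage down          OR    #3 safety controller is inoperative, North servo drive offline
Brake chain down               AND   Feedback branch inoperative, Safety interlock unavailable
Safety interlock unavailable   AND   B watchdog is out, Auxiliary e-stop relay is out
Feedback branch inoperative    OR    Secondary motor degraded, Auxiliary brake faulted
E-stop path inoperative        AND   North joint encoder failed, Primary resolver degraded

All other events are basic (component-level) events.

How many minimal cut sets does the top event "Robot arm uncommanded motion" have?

E-stop path inoperative [AND]: one cut set from each child combined → 1 × 1 = 1 cut set(s).
Feedback branch inoperative [OR]: union of children's cut sets → 2 cut set(s).
Safety interlock unavailable [AND]: one cut set from each child combined → 1 × 1 = 1 cut set(s).
Brake chain down [AND]: one cut set from each child combined → 2 × 1 = 2 cut set(s).
Controller stage down [OR]: union of children's cut sets → 2 cut set(s).
Servo loop inoperative [AND]: one cut set from each child combined → 2 × 1 × 1 × 1 = 2 cut set(s).
Robot arm uncommanded motion [OR]: union of children's cut sets → 5 cut set(s).
Minimal cut sets: {North joint encoder failed, Primary resolver degraded}; {Auxiliary e-stop relay is out, B watchdog is out, Secondary motor degraded}; {Auxiliary brake faulted, Auxiliary e-stop relay is out, B watchdog is out}; {#3 safety controller is inoperative, C fieldbus link stuck, Emergency joint encoder 2 fails, Limit switch failed}; {C fieldbus link stuck, Emergency joint encoder 2 fails, Limit switch failed, North servo drive offline}.

5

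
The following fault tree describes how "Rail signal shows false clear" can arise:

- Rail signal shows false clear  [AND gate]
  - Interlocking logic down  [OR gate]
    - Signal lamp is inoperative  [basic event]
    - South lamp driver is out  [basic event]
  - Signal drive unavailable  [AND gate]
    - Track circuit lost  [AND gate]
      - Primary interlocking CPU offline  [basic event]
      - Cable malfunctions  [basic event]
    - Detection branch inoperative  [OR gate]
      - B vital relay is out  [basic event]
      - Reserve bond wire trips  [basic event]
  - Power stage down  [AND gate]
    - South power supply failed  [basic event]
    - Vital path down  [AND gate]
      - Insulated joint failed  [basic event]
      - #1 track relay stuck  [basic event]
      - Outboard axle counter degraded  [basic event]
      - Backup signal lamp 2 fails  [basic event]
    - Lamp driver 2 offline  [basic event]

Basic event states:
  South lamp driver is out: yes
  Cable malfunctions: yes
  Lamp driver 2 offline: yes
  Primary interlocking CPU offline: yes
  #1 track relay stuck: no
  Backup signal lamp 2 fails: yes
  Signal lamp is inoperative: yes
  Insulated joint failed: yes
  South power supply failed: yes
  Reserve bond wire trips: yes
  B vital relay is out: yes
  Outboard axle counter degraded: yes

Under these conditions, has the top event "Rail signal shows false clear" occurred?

No

Interlocking logic down [OR]: Signal lamp is inoperative=occurs, South lamp driver is out=occurs → at least one input occurs → occurs.
Track circuit lost [AND]: Primary interlocking CPU offline=occurs, Cable malfunctions=occurs → all inputs occur → occurs.
Detection branch inoperative [OR]: B vital relay is out=occurs, Reserve bond wire trips=occurs → at least one input occurs → occurs.
Signal drive unavailable [AND]: Track circuit lost=occurs, Detection branch inoperative=occurs → all inputs occur → occurs.
Vital path down [AND]: Insulated joint failed=occurs, #1 track relay stuck=not, Outboard axle counter degraded=occurs, Backup signal lamp 2 fails=occurs → not all inputs occur → does not occur.
Power stage down [AND]: South power supply failed=occurs, Vital path down=not, Lamp driver 2 offline=occurs → not all inputs occur → does not occur.
Rail signal shows false clear [AND]: Interlocking logic down=occurs, Signal drive unavailable=occurs, Power stage down=not → not all inputs occur → does not occur.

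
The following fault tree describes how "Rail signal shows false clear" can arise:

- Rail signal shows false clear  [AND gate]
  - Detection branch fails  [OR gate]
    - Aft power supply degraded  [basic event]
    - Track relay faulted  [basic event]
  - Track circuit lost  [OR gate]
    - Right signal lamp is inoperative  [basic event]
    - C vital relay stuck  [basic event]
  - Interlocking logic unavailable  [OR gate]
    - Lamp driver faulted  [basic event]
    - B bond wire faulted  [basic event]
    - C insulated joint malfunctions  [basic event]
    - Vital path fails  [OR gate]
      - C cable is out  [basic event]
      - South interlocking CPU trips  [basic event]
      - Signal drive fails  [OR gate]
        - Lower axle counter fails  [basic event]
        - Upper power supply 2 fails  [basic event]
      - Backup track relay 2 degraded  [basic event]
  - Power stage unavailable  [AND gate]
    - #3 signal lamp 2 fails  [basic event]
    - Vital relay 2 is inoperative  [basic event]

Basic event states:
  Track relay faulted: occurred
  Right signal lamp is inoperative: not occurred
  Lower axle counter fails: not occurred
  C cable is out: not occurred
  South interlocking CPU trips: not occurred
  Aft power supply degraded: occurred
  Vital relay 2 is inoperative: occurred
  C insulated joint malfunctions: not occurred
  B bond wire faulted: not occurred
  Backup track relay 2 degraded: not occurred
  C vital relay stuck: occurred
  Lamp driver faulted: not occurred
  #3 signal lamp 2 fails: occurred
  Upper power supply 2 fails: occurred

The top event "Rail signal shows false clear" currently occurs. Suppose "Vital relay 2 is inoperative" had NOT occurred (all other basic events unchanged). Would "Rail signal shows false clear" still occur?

Counterfactual: set "Vital relay 2 is inoperative" to not occurred.
Detection branch fails [OR]: Aft power supply degraded=occurs, Track relay faulted=occurs → at least one input occurs → occurs.
Track circuit lost [OR]: Right signal lamp is inoperative=not, C vital relay stuck=occurs → at least one input occurs → occurs.
Signal drive fails [OR]: Lower axle counter fails=not, Upper power supply 2 fails=occurs → at least one input occurs → occurs.
Vital path fails [OR]: C cable is out=not, South interlocking CPU trips=not, Signal drive fails=occurs, Backup track relay 2 degraded=not → at least one input occurs → occurs.
Interlocking logic unavailable [OR]: Lamp driver faulted=not, B bond wire faulted=not, C insulated joint malfunctions=not, Vital path fails=occurs → at least one input occurs → occurs.
Power stage unavailable [AND]: #3 signal lamp 2 fails=occurs, Vital relay 2 is inoperative=not → not all inputs occur → does not occur.
Rail signal shows false clear [AND]: Detection branch fails=occurs, Track circuit lost=occurs, Interlocking logic unavailable=occurs, Power stage unavailable=not → not all inputs occur → does not occur.

No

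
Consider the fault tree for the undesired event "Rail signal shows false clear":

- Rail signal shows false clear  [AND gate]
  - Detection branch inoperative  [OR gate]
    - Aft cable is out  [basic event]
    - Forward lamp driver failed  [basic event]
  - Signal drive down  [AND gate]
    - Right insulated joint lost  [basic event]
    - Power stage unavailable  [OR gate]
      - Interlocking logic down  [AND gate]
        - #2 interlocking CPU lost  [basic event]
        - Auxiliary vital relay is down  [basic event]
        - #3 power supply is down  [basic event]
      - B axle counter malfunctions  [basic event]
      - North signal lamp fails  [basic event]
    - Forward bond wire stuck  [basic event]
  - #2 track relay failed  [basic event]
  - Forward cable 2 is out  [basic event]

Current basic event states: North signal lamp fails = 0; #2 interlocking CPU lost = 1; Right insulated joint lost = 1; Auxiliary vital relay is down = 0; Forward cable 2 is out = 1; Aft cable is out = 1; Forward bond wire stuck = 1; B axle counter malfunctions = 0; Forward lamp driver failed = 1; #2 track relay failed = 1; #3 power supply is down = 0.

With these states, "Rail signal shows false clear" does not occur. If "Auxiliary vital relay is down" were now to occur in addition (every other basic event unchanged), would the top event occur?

No

Counterfactual: set "Auxiliary vital relay is down" to occurred.
Detection branch inoperative [OR]: Aft cable is out=occurs, Forward lamp driver failed=occurs → at least one input occurs → occurs.
Interlocking logic down [AND]: #2 interlocking CPU lost=occurs, Auxiliary vital relay is down=occurs, #3 power supply is down=not → not all inputs occur → does not occur.
Power stage unavailable [OR]: Interlocking logic down=not, B axle counter malfunctions=not, North signal lamp fails=not → no input occurs → does not occur.
Signal drive down [AND]: Right insulated joint lost=occurs, Power stage unavailable=not, Forward bond wire stuck=occurs → not all inputs occur → does not occur.
Rail signal shows false clear [AND]: Detection branch inoperative=occurs, Signal drive down=not, #2 track relay failed=occurs, Forward cable 2 is out=occurs → not all inputs occur → does not occur.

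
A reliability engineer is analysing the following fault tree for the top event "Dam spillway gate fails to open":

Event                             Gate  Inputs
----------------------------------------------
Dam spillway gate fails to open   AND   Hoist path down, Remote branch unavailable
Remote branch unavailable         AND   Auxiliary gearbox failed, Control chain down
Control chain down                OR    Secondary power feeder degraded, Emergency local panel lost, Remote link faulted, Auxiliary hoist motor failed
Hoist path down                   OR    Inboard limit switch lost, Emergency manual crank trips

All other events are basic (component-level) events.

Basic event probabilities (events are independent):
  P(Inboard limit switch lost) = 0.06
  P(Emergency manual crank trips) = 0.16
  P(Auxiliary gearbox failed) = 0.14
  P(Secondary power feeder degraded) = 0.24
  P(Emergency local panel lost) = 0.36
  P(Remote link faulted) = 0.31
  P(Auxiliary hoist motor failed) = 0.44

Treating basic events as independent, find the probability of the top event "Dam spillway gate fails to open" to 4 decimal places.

0.0239

P(Hoist path down) [OR] = 1 − (1−0.06) × (1−0.16) = 0.210400
P(Control chain down) [OR] = 1 − (1−0.24) × (1−0.36) × (1−0.31) × (1−0.44) = 0.812055
P(Remote branch unavailable) [AND] = 0.14 × 0.812055 = 0.113688
P(Dam spillway gate fails to open) [AND] = 0.210400 × 0.113688 = 0.023920
Rounded to 4 decimal places: P(Dam spillway gate fails to open) ≈ 0.0239.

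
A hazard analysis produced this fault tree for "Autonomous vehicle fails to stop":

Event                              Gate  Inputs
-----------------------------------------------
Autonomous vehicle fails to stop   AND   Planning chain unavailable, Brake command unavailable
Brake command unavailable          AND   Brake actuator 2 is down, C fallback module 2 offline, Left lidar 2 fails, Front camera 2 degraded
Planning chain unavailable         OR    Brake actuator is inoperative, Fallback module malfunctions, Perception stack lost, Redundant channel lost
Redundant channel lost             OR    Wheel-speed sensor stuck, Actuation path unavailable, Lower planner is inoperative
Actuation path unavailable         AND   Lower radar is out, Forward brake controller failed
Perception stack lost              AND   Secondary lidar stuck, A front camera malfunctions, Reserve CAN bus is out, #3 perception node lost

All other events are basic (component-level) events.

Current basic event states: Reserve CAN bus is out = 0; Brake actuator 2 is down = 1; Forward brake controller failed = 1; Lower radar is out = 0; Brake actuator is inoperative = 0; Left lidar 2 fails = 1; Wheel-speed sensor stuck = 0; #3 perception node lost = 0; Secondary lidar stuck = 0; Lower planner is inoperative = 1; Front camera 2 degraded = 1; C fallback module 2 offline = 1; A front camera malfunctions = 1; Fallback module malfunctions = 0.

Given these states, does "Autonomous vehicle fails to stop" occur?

Yes

Perception stack lost [AND]: Secondary lidar stuck=not, A front camera malfunctions=occurs, Reserve CAN bus is out=not, #3 perception node lost=not → not all inputs occur → does not occur.
Actuation path unavailable [AND]: Lower radar is out=not, Forward brake controller failed=occurs → not all inputs occur → does not occur.
Redundant channel lost [OR]: Wheel-speed sensor stuck=not, Actuation path unavailable=not, Lower planner is inoperative=occurs → at least one input occurs → occurs.
Planning chain unavailable [OR]: Brake actuator is inoperative=not, Fallback module malfunctions=not, Perception stack lost=not, Redundant channel lost=occurs → at least one input occurs → occurs.
Brake command unavailable [AND]: Brake actuator 2 is down=occurs, C fallback module 2 offline=occurs, Left lidar 2 fails=occurs, Front camera 2 degraded=occurs → all inputs occur → occurs.
Autonomous vehicle fails to stop [AND]: Planning chain unavailable=occurs, Brake command unavailable=occurs → all inputs occur → occurs.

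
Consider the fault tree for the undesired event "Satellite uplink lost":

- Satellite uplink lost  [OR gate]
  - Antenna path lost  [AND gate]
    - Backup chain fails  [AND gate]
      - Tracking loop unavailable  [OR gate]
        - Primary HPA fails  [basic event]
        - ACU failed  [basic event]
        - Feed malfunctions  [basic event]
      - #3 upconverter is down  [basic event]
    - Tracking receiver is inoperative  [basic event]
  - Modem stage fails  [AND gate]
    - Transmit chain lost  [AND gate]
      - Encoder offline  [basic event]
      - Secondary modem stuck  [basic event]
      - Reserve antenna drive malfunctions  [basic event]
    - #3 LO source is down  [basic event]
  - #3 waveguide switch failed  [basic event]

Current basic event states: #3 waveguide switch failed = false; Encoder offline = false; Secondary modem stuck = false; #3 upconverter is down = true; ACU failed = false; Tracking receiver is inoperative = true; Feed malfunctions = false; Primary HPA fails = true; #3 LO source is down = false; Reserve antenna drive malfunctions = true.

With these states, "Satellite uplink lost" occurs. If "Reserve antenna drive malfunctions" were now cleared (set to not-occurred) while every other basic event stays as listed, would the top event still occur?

Counterfactual: set "Reserve antenna drive malfunctions" to not occurred.
Tracking loop unavailable [OR]: Primary HPA fails=occurs, ACU failed=not, Feed malfunctions=not → at least one input occurs → occurs.
Backup chain fails [AND]: Tracking loop unavailable=occurs, #3 upconverter is down=occurs → all inputs occur → occurs.
Antenna path lost [AND]: Backup chain fails=occurs, Tracking receiver is inoperative=occurs → all inputs occur → occurs.
Transmit chain lost [AND]: Encoder offline=not, Secondary modem stuck=not, Reserve antenna drive malfunctions=not → not all inputs occur → does not occur.
Modem stage fails [AND]: Transmit chain lost=not, #3 LO source is down=not → not all inputs occur → does not occur.
Satellite uplink lost [OR]: Antenna path lost=occurs, Modem stage fails=not, #3 waveguide switch failed=not → at least one input occurs → occurs.

Yes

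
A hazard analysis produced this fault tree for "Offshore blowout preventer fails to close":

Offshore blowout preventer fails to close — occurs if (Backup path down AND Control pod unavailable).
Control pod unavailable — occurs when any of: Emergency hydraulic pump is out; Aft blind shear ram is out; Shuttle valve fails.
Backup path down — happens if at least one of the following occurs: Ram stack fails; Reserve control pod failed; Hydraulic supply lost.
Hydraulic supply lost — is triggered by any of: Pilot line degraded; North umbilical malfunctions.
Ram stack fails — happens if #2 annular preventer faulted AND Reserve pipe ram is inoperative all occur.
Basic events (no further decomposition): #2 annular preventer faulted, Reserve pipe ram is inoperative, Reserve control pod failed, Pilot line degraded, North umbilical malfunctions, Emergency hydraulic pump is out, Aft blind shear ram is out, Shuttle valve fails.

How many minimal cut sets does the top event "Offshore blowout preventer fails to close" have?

Ram stack fails [AND]: one cut set from each child combined → 1 × 1 = 1 cut set(s).
Hydraulic supply lost [OR]: union of children's cut sets → 2 cut set(s).
Backup path down [OR]: union of children's cut sets → 4 cut set(s).
Control pod unavailable [OR]: union of children's cut sets → 3 cut set(s).
Offshore blowout preventer fails to close [AND]: one cut set from each child combined → 4 × 3 = 12 cut set(s).

12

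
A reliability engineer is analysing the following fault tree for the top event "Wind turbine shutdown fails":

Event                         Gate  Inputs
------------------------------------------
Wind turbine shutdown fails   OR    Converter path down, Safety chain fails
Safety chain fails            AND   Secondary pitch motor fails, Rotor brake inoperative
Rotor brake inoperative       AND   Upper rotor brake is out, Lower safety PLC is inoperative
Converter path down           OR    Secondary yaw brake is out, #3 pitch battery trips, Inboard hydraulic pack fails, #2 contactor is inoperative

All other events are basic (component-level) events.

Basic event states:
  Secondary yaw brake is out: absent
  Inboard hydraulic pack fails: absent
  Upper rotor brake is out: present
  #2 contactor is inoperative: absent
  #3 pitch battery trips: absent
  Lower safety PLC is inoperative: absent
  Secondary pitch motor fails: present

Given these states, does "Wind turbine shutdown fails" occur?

Converter path down [OR]: Secondary yaw brake is out=not, #3 pitch battery trips=not, Inboard hydraulic pack fails=not, #2 contactor is inoperative=not → no input occurs → does not occur.
Rotor brake inoperative [AND]: Upper rotor brake is out=occurs, Lower safety PLC is inoperative=not → not all inputs occur → does not occur.
Safety chain fails [AND]: Secondary pitch motor fails=occurs, Rotor brake inoperative=not → not all inputs occur → does not occur.
Wind turbine shutdown fails [OR]: Converter path down=not, Safety chain fails=not → no input occurs → does not occur.

No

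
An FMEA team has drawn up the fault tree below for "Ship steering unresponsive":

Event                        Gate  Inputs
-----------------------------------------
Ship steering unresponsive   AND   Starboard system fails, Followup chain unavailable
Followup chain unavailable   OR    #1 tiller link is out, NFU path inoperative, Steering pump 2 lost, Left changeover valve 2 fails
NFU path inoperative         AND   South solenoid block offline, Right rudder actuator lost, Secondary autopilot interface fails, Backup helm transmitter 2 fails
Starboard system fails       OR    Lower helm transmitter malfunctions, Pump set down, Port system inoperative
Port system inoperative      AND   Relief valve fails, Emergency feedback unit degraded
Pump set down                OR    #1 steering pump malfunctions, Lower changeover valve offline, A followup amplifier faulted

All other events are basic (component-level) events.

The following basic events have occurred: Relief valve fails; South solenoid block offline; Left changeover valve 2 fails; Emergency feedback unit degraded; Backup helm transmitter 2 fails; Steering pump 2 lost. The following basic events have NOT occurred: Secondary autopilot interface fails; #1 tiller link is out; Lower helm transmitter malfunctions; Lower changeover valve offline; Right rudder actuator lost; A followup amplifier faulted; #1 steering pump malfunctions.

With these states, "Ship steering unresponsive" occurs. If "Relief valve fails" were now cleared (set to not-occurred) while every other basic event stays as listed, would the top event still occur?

No

Counterfactual: set "Relief valve fails" to not occurred.
Pump set down [OR]: #1 steering pump malfunctions=not, Lower changeover valve offline=not, A followup amplifier faulted=not → no input occurs → does not occur.
Port system inoperative [AND]: Relief valve fails=not, Emergency feedback unit degraded=occurs → not all inputs occur → does not occur.
Starboard system fails [OR]: Lower helm transmitter malfunctions=not, Pump set down=not, Port system inoperative=not → no input occurs → does not occur.
NFU path inoperative [AND]: South solenoid block offline=occurs, Right rudder actuator lost=not, Secondary autopilot interface fails=not, Backup helm transmitter 2 fails=occurs → not all inputs occur → does not occur.
Followup chain unavailable [OR]: #1 tiller link is out=not, NFU path inoperative=not, Steering pump 2 lost=occurs, Left changeover valve 2 fails=occurs → at least one input occurs → occurs.
Ship steering unresponsive [AND]: Starboard system fails=not, Followup chain unavailable=occurs → not all inputs occur → does not occur.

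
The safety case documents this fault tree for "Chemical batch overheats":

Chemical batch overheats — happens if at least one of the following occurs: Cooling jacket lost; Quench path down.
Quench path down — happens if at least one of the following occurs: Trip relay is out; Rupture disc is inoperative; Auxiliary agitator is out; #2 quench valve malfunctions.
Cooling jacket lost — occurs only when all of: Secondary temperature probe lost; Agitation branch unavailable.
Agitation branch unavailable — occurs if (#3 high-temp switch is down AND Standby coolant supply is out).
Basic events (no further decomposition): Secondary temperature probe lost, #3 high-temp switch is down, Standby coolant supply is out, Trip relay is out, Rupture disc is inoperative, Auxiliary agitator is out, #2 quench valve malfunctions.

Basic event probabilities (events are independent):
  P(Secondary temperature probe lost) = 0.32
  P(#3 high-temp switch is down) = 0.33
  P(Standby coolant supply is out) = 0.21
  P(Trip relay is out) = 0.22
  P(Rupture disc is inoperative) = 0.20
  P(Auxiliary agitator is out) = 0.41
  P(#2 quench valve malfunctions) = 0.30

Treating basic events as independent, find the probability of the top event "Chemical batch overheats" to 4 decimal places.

P(Agitation branch unavailable) [AND] = 0.33 × 0.21 = 0.069300
P(Cooling jacket lost) [AND] = 0.32 × 0.069300 = 0.022176
P(Quench path down) [OR] = 1 − (1−0.22) × (1−0.20) × (1−0.41) × (1−0.30) = 0.742288
P(Chemical batch overheats) [OR] = 1 − (1−0.022176) × (1−0.742288) = 0.748003
Rounded to 4 decimal places: P(Chemical batch overheats) ≈ 0.7480.

0.7480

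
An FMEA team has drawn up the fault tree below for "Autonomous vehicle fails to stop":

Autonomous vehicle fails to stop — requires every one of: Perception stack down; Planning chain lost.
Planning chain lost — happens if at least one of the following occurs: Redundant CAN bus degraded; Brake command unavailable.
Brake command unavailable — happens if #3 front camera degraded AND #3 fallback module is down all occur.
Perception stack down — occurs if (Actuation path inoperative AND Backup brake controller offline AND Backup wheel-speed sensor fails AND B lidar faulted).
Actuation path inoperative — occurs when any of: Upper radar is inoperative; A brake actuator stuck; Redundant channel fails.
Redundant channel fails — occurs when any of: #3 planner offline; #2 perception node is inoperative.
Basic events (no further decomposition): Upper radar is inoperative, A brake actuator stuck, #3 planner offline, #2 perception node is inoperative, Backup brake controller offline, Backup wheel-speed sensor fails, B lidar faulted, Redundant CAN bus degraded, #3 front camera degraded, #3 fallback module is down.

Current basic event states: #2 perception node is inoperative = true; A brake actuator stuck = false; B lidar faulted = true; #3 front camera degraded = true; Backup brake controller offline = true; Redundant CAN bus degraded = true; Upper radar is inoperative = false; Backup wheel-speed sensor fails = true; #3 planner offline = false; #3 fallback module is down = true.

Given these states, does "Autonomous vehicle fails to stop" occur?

Redundant channel fails [OR]: #3 planner offline=not, #2 perception node is inoperative=occurs → at least one input occurs → occurs.
Actuation path inoperative [OR]: Upper radar is inoperative=not, A brake actuator stuck=not, Redundant channel fails=occurs → at least one input occurs → occurs.
Perception stack down [AND]: Actuation path inoperative=occurs, Backup brake controller offline=occurs, Backup wheel-speed sensor fails=occurs, B lidar faulted=occurs → all inputs occur → occurs.
Brake command unavailable [AND]: #3 front camera degraded=occurs, #3 fallback module is down=occurs → all inputs occur → occurs.
Planning chain lost [OR]: Redundant CAN bus degraded=occurs, Brake command unavailable=occurs → at least one input occurs → occurs.
Autonomous vehicle fails to stop [AND]: Perception stack down=occurs, Planning chain lost=occurs → all inputs occur → occurs.

Yes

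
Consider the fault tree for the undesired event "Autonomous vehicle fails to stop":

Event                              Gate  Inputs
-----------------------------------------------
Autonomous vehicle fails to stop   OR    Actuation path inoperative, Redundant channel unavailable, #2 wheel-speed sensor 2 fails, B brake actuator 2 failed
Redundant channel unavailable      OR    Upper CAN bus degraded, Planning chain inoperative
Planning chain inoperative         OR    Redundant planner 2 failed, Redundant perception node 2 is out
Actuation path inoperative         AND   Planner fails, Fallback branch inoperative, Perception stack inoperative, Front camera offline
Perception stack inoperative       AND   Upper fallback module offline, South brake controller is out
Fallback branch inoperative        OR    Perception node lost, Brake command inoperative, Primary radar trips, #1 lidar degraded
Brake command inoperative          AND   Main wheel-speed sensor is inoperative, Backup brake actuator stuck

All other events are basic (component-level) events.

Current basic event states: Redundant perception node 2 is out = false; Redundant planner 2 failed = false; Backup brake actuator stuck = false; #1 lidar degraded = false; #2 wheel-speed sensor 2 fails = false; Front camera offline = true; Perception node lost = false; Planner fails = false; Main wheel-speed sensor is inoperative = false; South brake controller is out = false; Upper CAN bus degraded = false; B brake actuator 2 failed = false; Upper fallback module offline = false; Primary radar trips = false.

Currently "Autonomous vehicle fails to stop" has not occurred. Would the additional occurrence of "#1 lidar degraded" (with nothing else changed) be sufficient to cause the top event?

No

Counterfactual: set "#1 lidar degraded" to occurred.
Brake command inoperative [AND]: Main wheel-speed sensor is inoperative=not, Backup brake actuator stuck=not → not all inputs occur → does not occur.
Fallback branch inoperative [OR]: Perception node lost=not, Brake command inoperative=not, Primary radar trips=not, #1 lidar degraded=occurs → at least one input occurs → occurs.
Perception stack inoperative [AND]: Upper fallback module offline=not, South brake controller is out=not → not all inputs occur → does not occur.
Actuation path inoperative [AND]: Planner fails=not, Fallback branch inoperative=occurs, Perception stack inoperative=not, Front camera offline=occurs → not all inputs occur → does not occur.
Planning chain inoperative [OR]: Redundant planner 2 failed=not, Redundant perception node 2 is out=not → no input occurs → does not occur.
Redundant channel unavailable [OR]: Upper CAN bus degraded=not, Planning chain inoperative=not → no input occurs → does not occur.
Autonomous vehicle fails to stop [OR]: Actuation path inoperative=not, Redundant channel unavailable=not, #2 wheel-speed sensor 2 fails=not, B brake actuator 2 failed=not → no input occurs → does not occur.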